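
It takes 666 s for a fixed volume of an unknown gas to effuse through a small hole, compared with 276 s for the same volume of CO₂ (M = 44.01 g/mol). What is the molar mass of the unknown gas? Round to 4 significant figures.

Graham's law gives t_X/t_CO₂ = √(M_X/M_CO₂).
666/276 = 2.413 = √(M_X/44.01)
M_X = 44.01 × 2.413² = 44.01 × 5.823 = 256.3 g/mol

256.3 g/mol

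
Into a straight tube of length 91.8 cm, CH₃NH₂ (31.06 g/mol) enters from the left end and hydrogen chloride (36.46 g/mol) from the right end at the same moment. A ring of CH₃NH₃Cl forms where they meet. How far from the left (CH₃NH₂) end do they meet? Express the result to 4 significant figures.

In equal time, each gas travels a distance ∝ its rate ∝ 1/√M, so d_CH₃NH₂/d_HCl = √(M_HCl/M_CH₃NH₂) = √(36.46/31.06) = 1.083.
With d_CH₃NH₂ + d_HCl = 91.8 cm, d_HCl = 91.8/(1 + 1.083) = 44.06 cm.
d_CH₃NH₂ = 91.8 − 44.06 = 47.74 cm.

47.74 cm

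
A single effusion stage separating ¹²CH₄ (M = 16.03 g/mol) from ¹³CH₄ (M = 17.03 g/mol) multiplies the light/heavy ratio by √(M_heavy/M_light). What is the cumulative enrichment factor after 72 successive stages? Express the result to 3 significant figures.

Overall factor = α^72 with α = √(17.03/16.03), i.e. (17.03/16.03)^(72/2).
= 1.06238^36 = 8.83.

8.83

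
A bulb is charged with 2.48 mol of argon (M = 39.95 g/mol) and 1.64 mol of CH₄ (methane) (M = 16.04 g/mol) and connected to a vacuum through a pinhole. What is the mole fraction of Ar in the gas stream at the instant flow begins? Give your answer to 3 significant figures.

0.489

The effusion rate of species i is ∝ p_i/√M_i ∝ n_i/√M_i.
Mole fraction of Ar in the effusate = (n_Ar/√M_Ar) / (n_Ar/√M_Ar + n_CH₄/√M_CH₄)
= (2.48/√39.95) / (2.48/√39.95 + 1.64/√16.04) = 0.3924/(0.3924 + 0.4095) = 0.489.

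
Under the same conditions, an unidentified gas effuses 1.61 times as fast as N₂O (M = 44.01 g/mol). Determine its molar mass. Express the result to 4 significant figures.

By Graham's law, rate_X/rate_N₂O = √(M_N₂O/M_X).
1.61 = √(44.01/M_X)
M_X = 44.01 / 1.61² = 44.01 / 2.592 = 16.98 g/mol

16.98 g/mol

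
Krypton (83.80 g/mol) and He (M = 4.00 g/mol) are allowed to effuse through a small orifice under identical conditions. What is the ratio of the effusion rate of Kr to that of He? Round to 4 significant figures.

From Graham's law, rate_Kr/rate_He = √(M_He/M_Kr) = √(4.00/83.80) = √0.04773 = 0.2185.

0.2185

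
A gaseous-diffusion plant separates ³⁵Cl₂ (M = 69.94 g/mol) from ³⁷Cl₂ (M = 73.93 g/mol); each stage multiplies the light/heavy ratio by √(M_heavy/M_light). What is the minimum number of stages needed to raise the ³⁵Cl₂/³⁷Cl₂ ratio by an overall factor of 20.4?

109

Per stage α = (73.93/69.94)^(1/2) = 1.05705^0.5, giving ln α = 0.02774.
Need α^N ≥ 20.4 ⇒ N ≥ ln(20.4) / ln α = 3.016 / 0.02774 = 108.71.
Rounding up, N = 109 stages.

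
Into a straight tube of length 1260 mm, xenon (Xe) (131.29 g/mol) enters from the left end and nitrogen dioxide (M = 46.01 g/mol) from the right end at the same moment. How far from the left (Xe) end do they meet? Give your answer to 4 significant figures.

468.5 mm

In equal time, each gas travels a distance ∝ its rate ∝ 1/√M, so d_Xe/d_NO₂ = √(M_NO₂/M_Xe) = √(46.01/131.29) = 0.5920.
With d_Xe + d_NO₂ = 1260 mm, d_NO₂ = 1260/(1 + 0.5920) = 791.5 mm.
d_Xe = 1260 − 791.5 = 468.5 mm.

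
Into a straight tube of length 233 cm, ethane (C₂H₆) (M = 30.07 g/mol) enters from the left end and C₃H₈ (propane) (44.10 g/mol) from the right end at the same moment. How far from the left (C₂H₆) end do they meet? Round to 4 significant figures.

In equal time, each gas travels a distance ∝ its rate ∝ 1/√M, so d_C₂H₆/d_C₃H₈ = √(M_C₃H₈/M_C₂H₆) = √(44.10/30.07) = 1.211.
With d_C₂H₆ + d_C₃H₈ = 233 cm, d_C₃H₈ = 233/(1 + 1.211) = 105.4 cm.
d_C₂H₆ = 233 − 105.4 = 127.6 cm.

127.6 cm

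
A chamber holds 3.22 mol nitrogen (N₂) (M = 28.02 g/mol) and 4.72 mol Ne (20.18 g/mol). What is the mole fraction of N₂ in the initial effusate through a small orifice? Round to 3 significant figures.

Effusion rate of each component ∝ n_i/√M_i (partial pressure × 1/√M).
So x_N₂ in the escaping gas = (n_N₂/√M_N₂) / Σ(n_i/√M_i)
= (3.22/√28.02) / (3.22/√28.02 + 4.72/√20.18) = 0.6083/(0.6083 + 1.051) = 0.367.

0.367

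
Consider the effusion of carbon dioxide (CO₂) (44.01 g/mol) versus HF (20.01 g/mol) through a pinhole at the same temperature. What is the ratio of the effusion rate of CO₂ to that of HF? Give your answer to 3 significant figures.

Since effusion rate ∝ 1/√M, rate_CO₂/rate_HF = √(M_HF/M_CO₂) = √(20.01/44.01) = √0.4547 = 0.674.

0.674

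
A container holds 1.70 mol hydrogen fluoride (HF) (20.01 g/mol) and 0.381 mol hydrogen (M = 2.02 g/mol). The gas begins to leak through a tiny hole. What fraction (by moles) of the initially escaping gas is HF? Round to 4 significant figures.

0.5864

The effusion rate of species i is ∝ p_i/√M_i ∝ n_i/√M_i.
x_HF(eff) = (n_HF/√M_HF) / (n_HF/√M_HF + n_H₂/√M_H₂)
= (1.70/√20.01) / (1.70/√20.01 + 0.381/√2.02) = 0.3800/(0.3800 + 0.2681) = 0.5864.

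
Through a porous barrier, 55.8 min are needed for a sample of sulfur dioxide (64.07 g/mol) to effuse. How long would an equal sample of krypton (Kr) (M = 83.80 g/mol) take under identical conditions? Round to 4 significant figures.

Using Graham's law: t_Kr/t_SO₂ = √(M_Kr/M_SO₂) = √(83.80/64.07) = √1.308 = 1.144.
So the time for Kr is 55.8 × 1.144 = 63.82 min.

63.82 min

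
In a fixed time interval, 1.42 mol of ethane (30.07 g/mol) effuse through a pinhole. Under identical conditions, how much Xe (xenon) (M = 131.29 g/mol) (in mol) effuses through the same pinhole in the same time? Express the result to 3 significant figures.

By Graham's law, rate_Xe/rate_C₂H₆ = √(M_C₂H₆/M_Xe) = √(30.07/131.29) = √0.2290 = 0.4786.
So the amount for Xe is 1.42 × 0.4786 = 0.680 mol.

0.680 mol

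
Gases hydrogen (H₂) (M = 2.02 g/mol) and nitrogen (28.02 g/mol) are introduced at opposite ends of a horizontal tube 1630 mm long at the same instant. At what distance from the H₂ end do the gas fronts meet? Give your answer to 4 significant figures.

1285 mm

Distances travelled in equal time are proportional to diffusion rates, so d_H₂/d_N₂ = √(M_N₂/M_H₂) = √(28.02/2.02) = 3.724.
With d_H₂ + d_N₂ = 1630 mm, d_N₂ = 1630/(1 + 3.724) = 345.0 mm.
d_H₂ = 1630 − 345.0 = 1285 mm.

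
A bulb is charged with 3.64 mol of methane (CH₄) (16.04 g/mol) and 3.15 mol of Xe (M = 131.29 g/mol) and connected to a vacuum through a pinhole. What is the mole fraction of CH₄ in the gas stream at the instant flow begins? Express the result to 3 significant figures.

Each component's effusion rate ∝ (its partial pressure)·(1/√M) ∝ n_i/√M_i.
x_CH₄(eff) = (n_CH₄/√M_CH₄) / (n_CH₄/√M_CH₄ + n_Xe/√M_Xe)
= (3.64/√16.04) / (3.64/√16.04 + 3.15/√131.29) = 0.9089/(0.9089 + 0.2749) = 0.768.

0.768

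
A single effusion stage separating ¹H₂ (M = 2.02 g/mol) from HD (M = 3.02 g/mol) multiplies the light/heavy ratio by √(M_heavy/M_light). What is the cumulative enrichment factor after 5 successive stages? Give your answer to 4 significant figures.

2.733

Overall factor = α^5 with α = √(3.02/2.02), i.e. (3.02/2.02)^(5/2).
= 1.49505^(5/2) = 2.733.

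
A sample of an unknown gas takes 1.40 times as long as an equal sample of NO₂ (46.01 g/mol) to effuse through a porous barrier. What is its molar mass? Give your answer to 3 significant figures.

By Graham's law, t_X/t_NO₂ = √(M_X/M_NO₂).
1.40 = √(M_X/46.01)
M_X = 46.01 × 1.40² = 46.01 × 1.960 = 90.2 g/mol

90.2 g/mol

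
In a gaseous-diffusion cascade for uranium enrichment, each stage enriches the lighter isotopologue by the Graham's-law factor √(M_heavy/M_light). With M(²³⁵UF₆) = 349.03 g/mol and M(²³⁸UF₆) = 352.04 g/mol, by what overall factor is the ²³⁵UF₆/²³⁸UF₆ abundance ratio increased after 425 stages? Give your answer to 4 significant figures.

6.201

Each stage multiplies the ratio by α = √(352.04/349.03), so after 425 stages the overall factor is α^425 = (352.04/349.03)^(425/2).
= 1.00862^(425/2) = 6.201.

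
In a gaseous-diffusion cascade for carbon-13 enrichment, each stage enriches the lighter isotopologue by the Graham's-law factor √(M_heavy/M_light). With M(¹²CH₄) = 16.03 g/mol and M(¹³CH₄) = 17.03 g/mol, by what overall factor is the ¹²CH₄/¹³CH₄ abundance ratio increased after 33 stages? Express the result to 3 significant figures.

The single-stage factor is √(M_heavy/M_light), so 33 stages give [√(17.03/16.03)]^33 = (17.03/16.03)^(33/2).
= 1.06238^(33/2) = 2.71.

2.71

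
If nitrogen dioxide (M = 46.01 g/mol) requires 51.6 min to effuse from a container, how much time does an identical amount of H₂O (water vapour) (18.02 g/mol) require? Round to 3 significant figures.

From Graham's law, t_H₂O/t_NO₂ = √(M_H₂O/M_NO₂) = √(18.02/46.01) = √0.3917 = 0.6258.
So the time for H₂O is 51.6 × 0.6258 = 32.3 min.

32.3 min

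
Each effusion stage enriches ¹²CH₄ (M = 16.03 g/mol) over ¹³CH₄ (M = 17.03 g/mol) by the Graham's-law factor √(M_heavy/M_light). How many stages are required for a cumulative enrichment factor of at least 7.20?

With α = √(17.03/16.03) per stage, ln α = ½ ln(1.06238) = 0.03026.
Need α^N ≥ 7.20 ⇒ N ≥ ln(7.20) / ln α = 1.974 / 0.03026 = 65.24.
So at least 66 stages are needed.

66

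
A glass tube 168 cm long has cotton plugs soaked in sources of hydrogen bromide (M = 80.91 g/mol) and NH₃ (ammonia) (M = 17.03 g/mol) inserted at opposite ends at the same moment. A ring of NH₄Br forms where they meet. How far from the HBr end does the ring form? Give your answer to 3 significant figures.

The fronts meet when d_HBr + d_NH₃ = L with d_HBr/d_NH₃ = √(M_NH₃/M_HBr) (Graham's law). Here √(M_NH₃/M_HBr) = √(17.03/80.91) = 0.4588.
With d_HBr + d_NH₃ = 168 cm, d_NH₃ = 168/(1 + 0.4588) = 115.2 cm.
d_HBr = 168 − 115.2 = 52.8 cm.

52.8 cm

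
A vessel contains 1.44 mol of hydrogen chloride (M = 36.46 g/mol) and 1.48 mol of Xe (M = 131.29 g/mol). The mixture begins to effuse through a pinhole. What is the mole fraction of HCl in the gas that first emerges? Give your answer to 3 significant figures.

0.649

Each component's effusion rate ∝ (its partial pressure)·(1/√M) ∝ n_i/√M_i.
So x_HCl in the escaping gas = (n_HCl/√M_HCl) / Σ(n_i/√M_i)
= (1.44/√36.46) / (1.44/√36.46 + 1.48/√131.29) = 0.2385/(0.2385 + 0.1292) = 0.649.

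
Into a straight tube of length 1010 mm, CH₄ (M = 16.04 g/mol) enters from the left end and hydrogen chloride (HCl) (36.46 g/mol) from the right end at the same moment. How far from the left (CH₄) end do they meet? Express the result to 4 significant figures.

607.2 mm

The fronts meet when d_CH₄ + d_HCl = L with d_CH₄/d_HCl = √(M_HCl/M_CH₄) (Graham's law). Here √(M_HCl/M_CH₄) = √(36.46/16.04) = 1.508.
With d_CH₄ + d_HCl = 1010 mm, d_HCl = 1010/(1 + 1.508) = 402.8 mm.
d_CH₄ = 1010 − 402.8 = 607.2 mm.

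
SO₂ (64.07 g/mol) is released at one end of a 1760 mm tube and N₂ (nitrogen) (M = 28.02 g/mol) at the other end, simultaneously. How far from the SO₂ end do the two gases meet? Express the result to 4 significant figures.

700.6 mm

Distances travelled in equal time are proportional to diffusion rates, so d_SO₂/d_N₂ = √(M_N₂/M_SO₂) = √(28.02/64.07) = 0.6613.
With d_SO₂ + d_N₂ = 1760 mm, d_N₂ = 1760/(1 + 0.6613) = 1059 mm.
d_SO₂ = 1760 − 1059 = 700.6 mm.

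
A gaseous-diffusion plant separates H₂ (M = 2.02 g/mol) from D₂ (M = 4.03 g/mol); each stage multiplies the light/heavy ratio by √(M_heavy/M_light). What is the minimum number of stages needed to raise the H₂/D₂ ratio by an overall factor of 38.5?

11

Per stage α = (4.03/2.02)^(1/2) = 1.99505^0.5, giving ln α = 0.3453.
Need α^N ≥ 38.5 ⇒ N ≥ ln(38.5) / ln α = 3.651 / 0.3453 = 10.57.
Rounding up, N = 11 stages.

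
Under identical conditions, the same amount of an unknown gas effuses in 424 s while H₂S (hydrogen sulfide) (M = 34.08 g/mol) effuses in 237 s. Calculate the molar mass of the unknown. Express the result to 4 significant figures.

109.1 g/mol

Graham's law gives t_X/t_H₂S = √(M_X/M_H₂S).
424/237 = 1.789 = √(M_X/34.08)
M_X = 34.08 × 1.789² = 34.08 × 3.201 = 109.1 g/mol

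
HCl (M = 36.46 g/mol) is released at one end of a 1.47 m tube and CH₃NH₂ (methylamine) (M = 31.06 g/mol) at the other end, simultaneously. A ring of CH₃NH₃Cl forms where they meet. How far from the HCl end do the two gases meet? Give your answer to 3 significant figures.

0.706 m

Graham's law gives d_HCl/d_CH₃NH₂ = rate_HCl/rate_CH₃NH₂ = √(M_CH₃NH₂/M_HCl) = √(31.06/36.46) = 0.9230.
With d_HCl + d_CH₃NH₂ = 1.47 m, d_CH₃NH₂ = 1.47/(1 + 0.9230) = 0.7644 m.
d_HCl = 1.47 − 0.7644 = 0.706 m.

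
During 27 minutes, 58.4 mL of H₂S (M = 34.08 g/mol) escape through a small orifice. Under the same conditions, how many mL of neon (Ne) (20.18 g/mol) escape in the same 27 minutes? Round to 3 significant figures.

75.9 mL

From Graham's law, rate_Ne/rate_H₂S = √(M_H₂S/M_Ne) = √(34.08/20.18) = √1.689 = 1.300.
So the volume for Ne is 58.4 × 1.300 = 75.9 mL.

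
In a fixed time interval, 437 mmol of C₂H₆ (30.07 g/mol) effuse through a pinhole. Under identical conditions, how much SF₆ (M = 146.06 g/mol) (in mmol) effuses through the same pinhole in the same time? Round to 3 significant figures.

198 mmol

By Graham's law, rate_SF₆/rate_C₂H₆ = √(M_C₂H₆/M_SF₆) = √(30.07/146.06) = √0.2059 = 0.4537.
So the amount for SF₆ is 437 × 0.4537 = 198 mmol.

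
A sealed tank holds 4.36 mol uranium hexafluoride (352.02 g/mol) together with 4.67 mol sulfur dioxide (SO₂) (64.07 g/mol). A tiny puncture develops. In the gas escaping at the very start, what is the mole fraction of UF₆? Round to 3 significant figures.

0.285

Effusion rate of each component ∝ n_i/√M_i (partial pressure × 1/√M).
So x_UF₆ in the escaping gas = (n_UF₆/√M_UF₆) / Σ(n_i/√M_i)
= (4.36/√352.02) / (4.36/√352.02 + 4.67/√64.07) = 0.2324/(0.2324 + 0.5834) = 0.285.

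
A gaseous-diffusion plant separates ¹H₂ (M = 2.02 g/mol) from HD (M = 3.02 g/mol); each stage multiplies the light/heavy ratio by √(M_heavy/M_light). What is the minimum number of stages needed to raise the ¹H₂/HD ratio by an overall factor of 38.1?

Single-stage factor α = √(3.02/2.02), so ln α = ½ ln(1.49505) = 0.2011.
Need α^N ≥ 38.1 ⇒ N ≥ ln(38.1) / ln α = 3.640 / 0.2011 = 18.10.
So at least 19 stages are needed.

19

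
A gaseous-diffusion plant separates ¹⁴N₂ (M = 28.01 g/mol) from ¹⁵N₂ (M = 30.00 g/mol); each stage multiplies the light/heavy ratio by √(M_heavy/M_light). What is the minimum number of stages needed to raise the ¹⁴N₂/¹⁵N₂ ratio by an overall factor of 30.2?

100

Single-stage factor α = √(30.00/28.01), so ln α = ½ ln(1.07105) = 0.03432.
Need α^N ≥ 30.2 ⇒ N ≥ ln(30.2) / ln α = 3.408 / 0.03432 = 99.30.
So at least 100 stages are needed.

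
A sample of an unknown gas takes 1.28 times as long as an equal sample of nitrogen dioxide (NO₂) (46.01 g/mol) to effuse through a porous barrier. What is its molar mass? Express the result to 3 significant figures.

75.4 g/mol

Graham's law gives t_X/t_NO₂ = √(M_X/M_NO₂).
1.28 = √(M_X/46.01)
M_X = 46.01 × 1.28² = 46.01 × 1.638 = 75.4 g/mol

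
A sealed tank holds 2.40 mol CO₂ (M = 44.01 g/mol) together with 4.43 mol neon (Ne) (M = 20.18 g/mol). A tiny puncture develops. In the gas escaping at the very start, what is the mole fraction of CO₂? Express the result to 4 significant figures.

Rate_i ∝ x_i/√M_i (Graham's law weighted by mole fraction), so the effusate composition follows n_i/√M_i.
Mole fraction of CO₂ in the effusate = (n_CO₂/√M_CO₂) / (n_CO₂/√M_CO₂ + n_Ne/√M_Ne)
= (2.40/√44.01) / (2.40/√44.01 + 4.43/√20.18) = 0.3618/(0.3618 + 0.9862) = 0.2684.

0.2684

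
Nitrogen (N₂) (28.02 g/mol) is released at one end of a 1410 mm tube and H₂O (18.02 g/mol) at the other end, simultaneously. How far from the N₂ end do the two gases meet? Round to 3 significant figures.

628 mm

Graham's law gives d_N₂/d_H₂O = rate_N₂/rate_H₂O = √(M_H₂O/M_N₂) = √(18.02/28.02) = 0.8019.
With d_N₂ + d_H₂O = 1410 mm, d_H₂O = 1410/(1 + 0.8019) = 782.5 mm.
d_N₂ = 1410 − 782.5 = 628 mm.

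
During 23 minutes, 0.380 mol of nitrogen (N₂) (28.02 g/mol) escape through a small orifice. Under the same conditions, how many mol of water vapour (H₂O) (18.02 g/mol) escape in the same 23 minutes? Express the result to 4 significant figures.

0.4738 mol

From Graham's law, rate_H₂O/rate_N₂ = √(M_N₂/M_H₂O) = √(28.02/18.02) = √1.555 = 1.247.
So the amount for H₂O is 0.380 × 1.247 = 0.4738 mol.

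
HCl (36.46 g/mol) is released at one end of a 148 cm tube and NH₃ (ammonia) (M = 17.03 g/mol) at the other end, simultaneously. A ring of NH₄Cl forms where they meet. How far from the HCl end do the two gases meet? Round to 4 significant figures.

60.08 cm

Distances travelled in equal time are proportional to diffusion rates, so d_HCl/d_NH₃ = √(M_NH₃/M_HCl) = √(17.03/36.46) = 0.6834.
With d_HCl + d_NH₃ = 148 cm, d_NH₃ = 148/(1 + 0.6834) = 87.92 cm.
d_HCl = 148 − 87.92 = 60.08 cm.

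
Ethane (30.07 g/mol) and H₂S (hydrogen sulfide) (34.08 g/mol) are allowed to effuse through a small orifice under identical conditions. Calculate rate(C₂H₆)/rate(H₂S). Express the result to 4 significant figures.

1.065

Using Graham's law: rate_C₂H₆/rate_H₂S = √(M_H₂S/M_C₂H₆) = √(34.08/30.07) = √1.133 = 1.065.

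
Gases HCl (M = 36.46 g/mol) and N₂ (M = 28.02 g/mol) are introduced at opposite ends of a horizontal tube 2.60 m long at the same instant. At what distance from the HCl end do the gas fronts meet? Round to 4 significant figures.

1.215 m

Graham's law gives d_HCl/d_N₂ = rate_HCl/rate_N₂ = √(M_N₂/M_HCl) = √(28.02/36.46) = 0.8766.
With d_HCl + d_N₂ = 2.60 m, d_N₂ = 2.60/(1 + 0.8766) = 1.385 m.
d_HCl = 2.60 − 1.385 = 1.215 m.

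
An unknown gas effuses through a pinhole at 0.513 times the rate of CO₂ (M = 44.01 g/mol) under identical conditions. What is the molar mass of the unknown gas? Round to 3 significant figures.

167 g/mol

Graham's law gives rate_X/rate_CO₂ = √(M_CO₂/M_X).
0.513 = √(44.01/M_X)
M_X = 44.01 / 0.513² = 44.01 / 0.2632 = 167 g/mol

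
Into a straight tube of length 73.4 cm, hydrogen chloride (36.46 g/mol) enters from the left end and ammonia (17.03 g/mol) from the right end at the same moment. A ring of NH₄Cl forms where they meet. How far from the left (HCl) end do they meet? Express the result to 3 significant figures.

Graham's law gives d_HCl/d_NH₃ = rate_HCl/rate_NH₃ = √(M_NH₃/M_HCl) = √(17.03/36.46) = 0.6834.
With d_HCl + d_NH₃ = 73.4 cm, d_NH₃ = 73.4/(1 + 0.6834) = 43.60 cm.
d_HCl = 73.4 − 43.60 = 29.8 cm.

29.8 cm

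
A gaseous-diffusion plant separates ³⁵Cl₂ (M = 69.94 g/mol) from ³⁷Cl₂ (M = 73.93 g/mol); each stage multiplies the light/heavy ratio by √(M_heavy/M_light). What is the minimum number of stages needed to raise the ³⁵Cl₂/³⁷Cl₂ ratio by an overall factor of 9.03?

Per stage α = (73.93/69.94)^(1/2) = 1.05705^0.5, giving ln α = 0.02774.
Need α^N ≥ 9.03 ⇒ N ≥ ln(9.03) / ln α = 2.201 / 0.02774 = 79.33.
So at least 80 stages are needed.

80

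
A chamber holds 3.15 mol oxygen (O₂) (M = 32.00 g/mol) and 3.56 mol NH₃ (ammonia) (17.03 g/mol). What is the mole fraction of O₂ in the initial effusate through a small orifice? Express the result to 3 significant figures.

Effusion rate of each component ∝ n_i/√M_i (partial pressure × 1/√M).
x_O₂(eff) = (n_O₂/√M_O₂) / (n_O₂/√M_O₂ + n_NH₃/√M_NH₃)
= (3.15/√32.00) / (3.15/√32.00 + 3.56/√17.03) = 0.5568/(0.5568 + 0.8627) = 0.392.

0.392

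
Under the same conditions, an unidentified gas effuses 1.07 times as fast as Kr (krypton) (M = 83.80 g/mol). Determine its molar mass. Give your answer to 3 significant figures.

73.2 g/mol

Using Graham's law: rate_X/rate_Kr = √(M_Kr/M_X).
1.07 = √(83.80/M_X)
M_X = 83.80 / 1.07² = 83.80 / 1.145 = 73.2 g/mol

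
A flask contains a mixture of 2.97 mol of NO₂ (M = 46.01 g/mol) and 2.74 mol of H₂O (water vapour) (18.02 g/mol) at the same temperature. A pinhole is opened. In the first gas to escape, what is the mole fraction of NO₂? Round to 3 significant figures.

Effusion rate of each component ∝ n_i/√M_i (partial pressure × 1/√M).
Mole fraction of NO₂ in the effusate = (n_NO₂/√M_NO₂) / (n_NO₂/√M_NO₂ + n_H₂O/√M_H₂O)
= (2.97/√46.01) / (2.97/√46.01 + 2.74/√18.02) = 0.4379/(0.4379 + 0.6455) = 0.404.

0.404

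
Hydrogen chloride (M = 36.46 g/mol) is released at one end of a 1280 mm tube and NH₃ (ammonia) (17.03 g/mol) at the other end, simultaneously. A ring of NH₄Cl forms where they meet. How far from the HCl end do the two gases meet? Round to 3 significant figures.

The fronts meet when d_HCl + d_NH₃ = L with d_HCl/d_NH₃ = √(M_NH₃/M_HCl) (Graham's law). Here √(M_NH₃/M_HCl) = √(17.03/36.46) = 0.6834.
With d_HCl + d_NH₃ = 1280 mm, d_NH₃ = 1280/(1 + 0.6834) = 760.3 mm.
d_HCl = 1280 − 760.3 = 520 mm.

520 mm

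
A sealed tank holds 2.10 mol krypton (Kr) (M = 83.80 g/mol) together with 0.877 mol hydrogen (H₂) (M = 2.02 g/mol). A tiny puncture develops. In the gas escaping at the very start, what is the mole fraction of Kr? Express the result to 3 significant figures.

0.271

Rate_i ∝ x_i/√M_i (Graham's law weighted by mole fraction), so the effusate composition follows n_i/√M_i.
So x_Kr in the escaping gas = (n_Kr/√M_Kr) / Σ(n_i/√M_i)
= (2.10/√83.80) / (2.10/√83.80 + 0.877/√2.02) = 0.2294/(0.2294 + 0.6171) = 0.271.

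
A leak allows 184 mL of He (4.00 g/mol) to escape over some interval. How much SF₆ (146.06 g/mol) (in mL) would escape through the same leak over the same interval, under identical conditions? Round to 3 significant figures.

Graham's law gives rate_SF₆/rate_He = √(M_He/M_SF₆) = √(4.00/146.06) = √0.02739 = 0.1655.
So the volume for SF₆ is 184 × 0.1655 = 30.4 mL.

30.4 mL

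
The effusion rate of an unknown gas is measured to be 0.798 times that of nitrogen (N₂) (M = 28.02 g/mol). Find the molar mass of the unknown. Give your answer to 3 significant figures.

Using Graham's law: rate_X/rate_N₂ = √(M_N₂/M_X).
0.798 = √(28.02/M_X)
M_X = 28.02 / 0.798² = 28.02 / 0.6368 = 44.0 g/mol

44.0 g/mol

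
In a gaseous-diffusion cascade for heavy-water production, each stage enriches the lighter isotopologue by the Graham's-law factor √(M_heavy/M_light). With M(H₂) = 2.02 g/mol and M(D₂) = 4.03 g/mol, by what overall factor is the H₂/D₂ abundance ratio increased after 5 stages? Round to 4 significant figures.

5.622

The single-stage factor is √(M_heavy/M_light), so 5 stages give [√(4.03/2.02)]^5 = (4.03/2.02)^(5/2).
= 1.99505^(5/2) = 5.622.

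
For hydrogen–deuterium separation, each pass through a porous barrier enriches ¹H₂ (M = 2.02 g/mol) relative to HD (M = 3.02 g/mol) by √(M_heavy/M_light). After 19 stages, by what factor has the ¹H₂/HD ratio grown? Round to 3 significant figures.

Overall factor = α^19 with α = √(3.02/2.02), i.e. (3.02/2.02)^(19/2).
= 1.49505^(19/2) = 45.6.

45.6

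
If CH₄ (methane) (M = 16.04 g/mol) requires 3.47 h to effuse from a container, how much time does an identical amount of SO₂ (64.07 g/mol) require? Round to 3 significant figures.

By Graham's law, t_SO₂/t_CH₄ = √(M_SO₂/M_CH₄) = √(64.07/16.04) = √3.994 = 1.999.
So the time for SO₂ is 3.47 × 1.999 = 6.94 h.

6.94 h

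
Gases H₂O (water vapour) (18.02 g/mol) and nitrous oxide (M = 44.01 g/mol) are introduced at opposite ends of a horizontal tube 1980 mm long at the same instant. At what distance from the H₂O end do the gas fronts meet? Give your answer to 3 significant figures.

1210 mm

Distances travelled in equal time are proportional to diffusion rates, so d_H₂O/d_N₂O = √(M_N₂O/M_H₂O) = √(44.01/18.02) = 1.563.
With d_H₂O + d_N₂O = 1980 mm, d_N₂O = 1980/(1 + 1.563) = 772.6 mm.
d_H₂O = 1980 − 772.6 = 1210 mm.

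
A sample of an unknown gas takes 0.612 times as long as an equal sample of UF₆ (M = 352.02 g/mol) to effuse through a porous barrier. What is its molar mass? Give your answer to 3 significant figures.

132 g/mol

Since effusion rate ∝ 1/√M, t_X/t_UF₆ = √(M_X/M_UF₆).
0.612 = √(M_X/352.02)
M_X = 352.02 × 0.612² = 352.02 × 0.3745 = 132 g/mol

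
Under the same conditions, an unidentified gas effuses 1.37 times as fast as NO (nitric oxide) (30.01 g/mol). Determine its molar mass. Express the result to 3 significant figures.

16.0 g/mol

Using Graham's law: rate_X/rate_NO = √(M_NO/M_X).
1.37 = √(30.01/M_X)
M_X = 30.01 / 1.37² = 30.01 / 1.877 = 16.0 g/mol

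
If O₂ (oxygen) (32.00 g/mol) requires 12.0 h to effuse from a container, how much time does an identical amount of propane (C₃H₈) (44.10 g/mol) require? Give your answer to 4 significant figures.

14.09 h

From Graham's law, t_C₃H₈/t_O₂ = √(M_C₃H₈/M_O₂) = √(44.10/32.00) = √1.378 = 1.174.
So the time for C₃H₈ is 12.0 × 1.174 = 14.09 h.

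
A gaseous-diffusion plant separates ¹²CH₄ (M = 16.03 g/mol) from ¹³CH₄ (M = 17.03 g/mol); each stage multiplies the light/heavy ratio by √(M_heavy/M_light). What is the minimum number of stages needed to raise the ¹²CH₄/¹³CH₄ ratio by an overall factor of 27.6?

With α = √(17.03/16.03) per stage, ln α = ½ ln(1.06238) = 0.03026.
Need α^N ≥ 27.6 ⇒ N ≥ ln(27.6) / ln α = 3.318 / 0.03026 = 109.65.
Rounding up, N = 110 stages.

110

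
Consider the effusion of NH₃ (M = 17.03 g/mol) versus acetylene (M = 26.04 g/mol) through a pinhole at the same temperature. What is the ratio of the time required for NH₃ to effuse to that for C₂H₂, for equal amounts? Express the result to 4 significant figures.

0.8087

Using Graham's law: t_NH₃/t_C₂H₂ = √(M_NH₃/M_C₂H₂) = √(17.03/26.04) = √0.6540 = 0.8087.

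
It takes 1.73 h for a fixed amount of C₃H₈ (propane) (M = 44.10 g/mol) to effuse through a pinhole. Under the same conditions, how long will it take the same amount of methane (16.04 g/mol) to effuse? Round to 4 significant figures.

1.043 h

Using Graham's law: t_CH₄/t_C₃H₈ = √(M_CH₄/M_C₃H₈) = √(16.04/44.10) = √0.3637 = 0.6031.
So the time for CH₄ is 1.73 × 0.6031 = 1.043 h.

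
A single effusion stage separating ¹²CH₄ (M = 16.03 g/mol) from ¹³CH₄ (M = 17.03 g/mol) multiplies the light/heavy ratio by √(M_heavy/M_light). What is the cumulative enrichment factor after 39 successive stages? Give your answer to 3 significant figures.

3.25

The single-stage factor is √(M_heavy/M_light), so 39 stages give [√(17.03/16.03)]^39 = (17.03/16.03)^(39/2).
= 1.06238^(39/2) = 3.25.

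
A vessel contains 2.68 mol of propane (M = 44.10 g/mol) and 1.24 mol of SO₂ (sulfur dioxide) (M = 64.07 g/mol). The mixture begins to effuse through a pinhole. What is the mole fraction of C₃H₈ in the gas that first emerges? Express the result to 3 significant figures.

0.723

Rate_i ∝ x_i/√M_i (Graham's law weighted by mole fraction), so the effusate composition follows n_i/√M_i.
Mole fraction of C₃H₈ in the effusate = (n_C₃H₈/√M_C₃H₈) / (n_C₃H₈/√M_C₃H₈ + n_SO₂/√M_SO₂)
= (2.68/√44.10) / (2.68/√44.10 + 1.24/√64.07) = 0.4036/(0.4036 + 0.1549) = 0.723.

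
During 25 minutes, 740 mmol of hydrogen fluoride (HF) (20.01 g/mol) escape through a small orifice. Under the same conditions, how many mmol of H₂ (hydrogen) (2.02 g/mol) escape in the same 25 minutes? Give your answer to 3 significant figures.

2330 mmol

By Graham's law, rate_H₂/rate_HF = √(M_HF/M_H₂) = √(20.01/2.02) = √9.906 = 3.147.
So the amount for H₂ is 740 × 3.147 = 2330 mmol.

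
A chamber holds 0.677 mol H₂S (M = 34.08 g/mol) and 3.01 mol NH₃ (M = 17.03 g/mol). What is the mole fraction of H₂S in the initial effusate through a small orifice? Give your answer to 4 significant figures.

Effusion rate of each component ∝ n_i/√M_i (partial pressure × 1/√M).
x_H₂S(eff) = (n_H₂S/√M_H₂S) / (n_H₂S/√M_H₂S + n_NH₃/√M_NH₃)
= (0.677/√34.08) / (0.677/√34.08 + 3.01/√17.03) = 0.1160/(0.1160 + 0.7294) = 0.1372.

0.1372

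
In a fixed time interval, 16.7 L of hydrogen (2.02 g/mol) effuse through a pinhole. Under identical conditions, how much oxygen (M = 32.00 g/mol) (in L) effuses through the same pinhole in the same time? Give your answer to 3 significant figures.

Graham's law gives rate_O₂/rate_H₂ = √(M_H₂/M_O₂) = √(2.02/32.00) = √0.06313 = 0.2512.
So the volume for O₂ is 16.7 × 0.2512 = 4.20 L.

4.20 L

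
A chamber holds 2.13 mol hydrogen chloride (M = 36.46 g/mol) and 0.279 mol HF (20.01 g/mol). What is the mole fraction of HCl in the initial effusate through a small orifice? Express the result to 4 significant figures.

Effusion rate of each component ∝ n_i/√M_i (partial pressure × 1/√M).
So x_HCl in the escaping gas = (n_HCl/√M_HCl) / Σ(n_i/√M_i)
= (2.13/√36.46) / (2.13/√36.46 + 0.279/√20.01) = 0.3528/(0.3528 + 0.06237) = 0.8498.

0.8498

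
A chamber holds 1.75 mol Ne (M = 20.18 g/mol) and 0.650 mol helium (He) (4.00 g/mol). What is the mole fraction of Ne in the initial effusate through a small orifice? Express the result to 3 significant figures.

Effusion rate of each component ∝ n_i/√M_i (partial pressure × 1/√M).
Mole fraction of Ne in the effusate = (n_Ne/√M_Ne) / (n_Ne/√M_Ne + n_He/√M_He)
= (1.75/√20.18) / (1.75/√20.18 + 0.650/√4.00) = 0.3896/(0.3896 + 0.3250) = 0.545.

0.545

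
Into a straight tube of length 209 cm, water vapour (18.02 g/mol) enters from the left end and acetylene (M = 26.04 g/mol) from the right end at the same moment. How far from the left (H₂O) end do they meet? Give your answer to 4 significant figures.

Graham's law gives d_H₂O/d_C₂H₂ = rate_H₂O/rate_C₂H₂ = √(M_C₂H₂/M_H₂O) = √(26.04/18.02) = 1.202.
With d_H₂O + d_C₂H₂ = 209 cm, d_C₂H₂ = 209/(1 + 1.202) = 94.91 cm.
d_H₂O = 209 − 94.91 = 114.1 cm.

114.1 cm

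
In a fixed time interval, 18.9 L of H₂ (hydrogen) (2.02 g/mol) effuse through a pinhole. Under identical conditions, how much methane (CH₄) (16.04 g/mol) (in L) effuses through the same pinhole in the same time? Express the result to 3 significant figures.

Since effusion rate ∝ 1/√M, rate_CH₄/rate_H₂ = √(M_H₂/M_CH₄) = √(2.02/16.04) = √0.1259 = 0.3549.
So the volume for CH₄ is 18.9 × 0.3549 = 6.71 L.

6.71 L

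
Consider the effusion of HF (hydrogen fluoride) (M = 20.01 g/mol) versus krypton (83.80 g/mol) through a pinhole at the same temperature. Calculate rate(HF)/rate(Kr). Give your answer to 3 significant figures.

2.05

Since effusion rate ∝ 1/√M, rate_HF/rate_Kr = √(M_Kr/M_HF) = √(83.80/20.01) = √4.188 = 2.05.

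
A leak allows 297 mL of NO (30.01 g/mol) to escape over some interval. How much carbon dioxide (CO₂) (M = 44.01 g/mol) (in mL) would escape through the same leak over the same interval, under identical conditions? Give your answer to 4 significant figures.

By Graham's law, rate_CO₂/rate_NO = √(M_NO/M_CO₂) = √(30.01/44.01) = √0.6819 = 0.8258.
So the volume for CO₂ is 297 × 0.8258 = 245.3 mL.

245.3 mL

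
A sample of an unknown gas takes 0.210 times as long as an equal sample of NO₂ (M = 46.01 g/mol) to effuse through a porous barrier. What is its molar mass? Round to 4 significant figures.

2.029 g/mol

Graham's law gives t_X/t_NO₂ = √(M_X/M_NO₂).
0.210 = √(M_X/46.01)
M_X = 46.01 × 0.210² = 46.01 × 0.04410 = 2.029 g/mol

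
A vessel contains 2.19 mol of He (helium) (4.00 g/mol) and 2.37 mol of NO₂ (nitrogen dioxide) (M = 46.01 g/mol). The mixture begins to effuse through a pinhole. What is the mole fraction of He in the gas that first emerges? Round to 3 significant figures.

0.758

Effusion rate of each component ∝ n_i/√M_i (partial pressure × 1/√M).
x_He(eff) = (n_He/√M_He) / (n_He/√M_He + n_NO₂/√M_NO₂)
= (2.19/√4.00) / (2.19/√4.00 + 2.37/√46.01) = 1.095/(1.095 + 0.3494) = 0.758.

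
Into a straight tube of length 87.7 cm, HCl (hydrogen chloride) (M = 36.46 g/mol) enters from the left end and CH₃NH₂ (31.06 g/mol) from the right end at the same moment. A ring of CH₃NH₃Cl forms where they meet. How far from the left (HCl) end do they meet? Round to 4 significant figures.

42.09 cm

Graham's law gives d_HCl/d_CH₃NH₂ = rate_HCl/rate_CH₃NH₂ = √(M_CH₃NH₂/M_HCl) = √(31.06/36.46) = 0.9230.
With d_HCl + d_CH₃NH₂ = 87.7 cm, d_CH₃NH₂ = 87.7/(1 + 0.9230) = 45.61 cm.
d_HCl = 87.7 − 45.61 = 42.09 cm.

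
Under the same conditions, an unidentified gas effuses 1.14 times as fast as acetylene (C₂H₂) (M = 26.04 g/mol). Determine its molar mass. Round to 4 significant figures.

20.04 g/mol

From Graham's law, rate_X/rate_C₂H₂ = √(M_C₂H₂/M_X).
1.14 = √(26.04/M_X)
M_X = 26.04 / 1.14² = 26.04 / 1.300 = 20.04 g/mol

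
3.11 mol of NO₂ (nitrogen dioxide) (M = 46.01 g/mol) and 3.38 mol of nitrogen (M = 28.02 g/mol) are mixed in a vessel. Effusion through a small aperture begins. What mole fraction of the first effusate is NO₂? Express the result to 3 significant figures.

0.418

Effusion rate of each component ∝ n_i/√M_i (partial pressure × 1/√M).
So x_NO₂ in the escaping gas = (n_NO₂/√M_NO₂) / Σ(n_i/√M_i)
= (3.11/√46.01) / (3.11/√46.01 + 3.38/√28.02) = 0.4585/(0.4585 + 0.6385) = 0.418.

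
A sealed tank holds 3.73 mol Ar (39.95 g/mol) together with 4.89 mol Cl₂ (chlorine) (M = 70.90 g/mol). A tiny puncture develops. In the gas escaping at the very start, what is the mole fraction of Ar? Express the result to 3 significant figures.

Effusion rate of each component ∝ n_i/√M_i (partial pressure × 1/√M).
Mole fraction of Ar in the effusate = (n_Ar/√M_Ar) / (n_Ar/√M_Ar + n_Cl₂/√M_Cl₂)
= (3.73/√39.95) / (3.73/√39.95 + 4.89/√70.90) = 0.5901/(0.5901 + 0.5807) = 0.504.

0.504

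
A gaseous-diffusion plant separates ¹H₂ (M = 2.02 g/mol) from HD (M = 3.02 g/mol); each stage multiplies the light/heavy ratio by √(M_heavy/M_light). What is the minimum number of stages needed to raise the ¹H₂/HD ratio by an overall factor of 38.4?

19

Per stage α = (3.02/2.02)^(1/2) = 1.49505^0.5, giving ln α = 0.2011.
Need α^N ≥ 38.4 ⇒ N ≥ ln(38.4) / ln α = 3.648 / 0.2011 = 18.14.
Rounding up, N = 19 stages.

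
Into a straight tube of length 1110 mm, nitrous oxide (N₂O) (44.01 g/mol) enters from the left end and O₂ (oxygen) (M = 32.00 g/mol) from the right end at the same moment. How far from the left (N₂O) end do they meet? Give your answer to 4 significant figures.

510.9 mm

Distances travelled in equal time are proportional to diffusion rates, so d_N₂O/d_O₂ = √(M_O₂/M_N₂O) = √(32.00/44.01) = 0.8527.
With d_N₂O + d_O₂ = 1110 mm, d_O₂ = 1110/(1 + 0.8527) = 599.1 mm.
d_N₂O = 1110 − 599.1 = 510.9 mm.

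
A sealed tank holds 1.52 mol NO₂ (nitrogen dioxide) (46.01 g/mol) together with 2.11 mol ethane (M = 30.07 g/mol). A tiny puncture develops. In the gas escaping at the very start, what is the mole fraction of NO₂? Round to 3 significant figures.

Each component's effusion rate ∝ (its partial pressure)·(1/√M) ∝ n_i/√M_i.
So x_NO₂ in the escaping gas = (n_NO₂/√M_NO₂) / Σ(n_i/√M_i)
= (1.52/√46.01) / (1.52/√46.01 + 2.11/√30.07) = 0.2241/(0.2241 + 0.3848) = 0.368.

0.368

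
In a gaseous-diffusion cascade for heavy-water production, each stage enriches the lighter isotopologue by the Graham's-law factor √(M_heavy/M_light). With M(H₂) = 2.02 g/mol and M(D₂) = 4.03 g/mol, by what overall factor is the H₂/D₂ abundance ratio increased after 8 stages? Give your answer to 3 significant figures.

Overall factor = α^8 with α = √(4.03/2.02), i.e. (4.03/2.02)^(8/2).
= 1.99505^4 = 15.8.

15.8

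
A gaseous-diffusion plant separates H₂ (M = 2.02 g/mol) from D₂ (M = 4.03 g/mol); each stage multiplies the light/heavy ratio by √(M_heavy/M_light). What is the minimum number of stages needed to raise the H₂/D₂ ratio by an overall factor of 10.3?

Single-stage factor α = √(4.03/2.02), so ln α = ½ ln(1.99505) = 0.3453.
Need α^N ≥ 10.3 ⇒ N ≥ ln(10.3) / ln α = 2.332 / 0.3453 = 6.75.
Minimum whole number of stages: N = 7.

7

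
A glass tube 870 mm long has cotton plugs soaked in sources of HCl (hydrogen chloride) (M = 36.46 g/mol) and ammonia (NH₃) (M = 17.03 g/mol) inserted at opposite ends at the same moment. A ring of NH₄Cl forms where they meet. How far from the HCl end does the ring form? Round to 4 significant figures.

In equal time, each gas travels a distance ∝ its rate ∝ 1/√M, so d_HCl/d_NH₃ = √(M_NH₃/M_HCl) = √(17.03/36.46) = 0.6834.
With d_HCl + d_NH₃ = 870 mm, d_NH₃ = 870/(1 + 0.6834) = 516.8 mm.
d_HCl = 870 − 516.8 = 353.2 mm.

353.2 mm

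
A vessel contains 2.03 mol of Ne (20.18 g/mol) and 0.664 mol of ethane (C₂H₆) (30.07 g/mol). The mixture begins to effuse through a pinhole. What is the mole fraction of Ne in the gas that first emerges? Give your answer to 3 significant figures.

0.789

Each component's effusion rate ∝ (its partial pressure)·(1/√M) ∝ n_i/√M_i.
Mole fraction of Ne in the effusate = (n_Ne/√M_Ne) / (n_Ne/√M_Ne + n_C₂H₆/√M_C₂H₆)
= (2.03/√20.18) / (2.03/√20.18 + 0.664/√30.07) = 0.4519/(0.4519 + 0.1211) = 0.789.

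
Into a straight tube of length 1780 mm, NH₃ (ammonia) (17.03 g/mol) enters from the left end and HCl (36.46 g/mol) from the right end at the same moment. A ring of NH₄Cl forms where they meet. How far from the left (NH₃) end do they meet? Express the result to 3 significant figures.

The fronts meet when d_NH₃ + d_HCl = L with d_NH₃/d_HCl = √(M_HCl/M_NH₃) (Graham's law). Here √(M_HCl/M_NH₃) = √(36.46/17.03) = 1.463.
With d_NH₃ + d_HCl = 1780 mm, d_HCl = 1780/(1 + 1.463) = 722.6 mm.
d_NH₃ = 1780 − 722.6 = 1060 mm.

1060 mm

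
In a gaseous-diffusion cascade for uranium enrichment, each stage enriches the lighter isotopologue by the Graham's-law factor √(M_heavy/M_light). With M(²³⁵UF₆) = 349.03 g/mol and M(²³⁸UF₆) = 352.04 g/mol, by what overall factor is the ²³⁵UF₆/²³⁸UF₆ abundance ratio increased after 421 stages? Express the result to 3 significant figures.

The single-stage factor is √(M_heavy/M_light), so 421 stages give [√(352.04/349.03)]^421 = (352.04/349.03)^(421/2).
= 1.00862^(421/2) = 6.10.

6.10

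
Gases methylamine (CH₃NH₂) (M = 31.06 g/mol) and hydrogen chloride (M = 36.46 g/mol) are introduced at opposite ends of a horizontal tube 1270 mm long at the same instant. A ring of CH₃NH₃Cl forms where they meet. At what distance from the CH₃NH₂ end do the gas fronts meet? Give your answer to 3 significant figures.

660 mm

The fronts meet when d_CH₃NH₂ + d_HCl = L with d_CH₃NH₂/d_HCl = √(M_HCl/M_CH₃NH₂) (Graham's law). Here √(M_HCl/M_CH₃NH₂) = √(36.46/31.06) = 1.083.
With d_CH₃NH₂ + d_HCl = 1270 mm, d_HCl = 1270/(1 + 1.083) = 609.6 mm.
d_CH₃NH₂ = 1270 − 609.6 = 660 mm.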